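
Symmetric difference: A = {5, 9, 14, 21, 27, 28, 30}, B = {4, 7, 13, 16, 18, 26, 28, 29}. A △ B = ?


A △ B = (A \ B) ∪ (B \ A) = elements in exactly one of A or B
A \ B = {5, 9, 14, 21, 27, 30}
B \ A = {4, 7, 13, 16, 18, 26, 29}
A △ B = {4, 5, 7, 9, 13, 14, 16, 18, 21, 26, 27, 29, 30}

A △ B = {4, 5, 7, 9, 13, 14, 16, 18, 21, 26, 27, 29, 30}


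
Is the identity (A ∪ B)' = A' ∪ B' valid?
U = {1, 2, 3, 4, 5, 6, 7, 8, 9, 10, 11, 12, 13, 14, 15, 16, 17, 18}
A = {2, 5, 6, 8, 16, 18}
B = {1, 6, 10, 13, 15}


LHS: A ∪ B = {1, 2, 5, 6, 8, 10, 13, 15, 16, 18}
(A ∪ B)' = U \ (A ∪ B) = {3, 4, 7, 9, 11, 12, 14, 17}
A' = {1, 3, 4, 7, 9, 10, 11, 12, 13, 14, 15, 17}, B' = {2, 3, 4, 5, 7, 8, 9, 11, 12, 14, 16, 17, 18}
Claimed RHS: A' ∪ B' = {1, 2, 3, 4, 5, 7, 8, 9, 10, 11, 12, 13, 14, 15, 16, 17, 18}
Identity is INVALID: LHS = {3, 4, 7, 9, 11, 12, 14, 17} but the RHS claimed here equals {1, 2, 3, 4, 5, 7, 8, 9, 10, 11, 12, 13, 14, 15, 16, 17, 18}. The correct form is (A ∪ B)' = A' ∩ B'.

Identity is invalid: (A ∪ B)' = {3, 4, 7, 9, 11, 12, 14, 17} but A' ∪ B' = {1, 2, 3, 4, 5, 7, 8, 9, 10, 11, 12, 13, 14, 15, 16, 17, 18}. The correct De Morgan law is (A ∪ B)' = A' ∩ B'.


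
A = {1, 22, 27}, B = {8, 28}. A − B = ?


A \ B = elements in A but not in B
A = {1, 22, 27}
B = {8, 28}
Remove from A any elements in B
A \ B = {1, 22, 27}

A \ B = {1, 22, 27}


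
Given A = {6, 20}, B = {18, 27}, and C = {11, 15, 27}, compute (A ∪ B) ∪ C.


A ∪ B = {6, 18, 20, 27}
(A ∪ B) ∪ C = {6, 11, 15, 18, 20, 27}

A ∪ B ∪ C = {6, 11, 15, 18, 20, 27}


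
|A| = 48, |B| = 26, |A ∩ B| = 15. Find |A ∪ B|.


|A ∪ B| = |A| + |B| - |A ∩ B|
= 48 + 26 - 15
= 59

|A ∪ B| = 59


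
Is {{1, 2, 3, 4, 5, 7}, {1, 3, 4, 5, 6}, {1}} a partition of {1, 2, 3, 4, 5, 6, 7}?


A partition requires: (1) non-empty parts, (2) pairwise disjoint, (3) union = U
Parts: {1, 2, 3, 4, 5, 7}, {1, 3, 4, 5, 6}, {1}
Union of parts: {1, 2, 3, 4, 5, 6, 7}
U = {1, 2, 3, 4, 5, 6, 7}
All non-empty? True
Pairwise disjoint? False
Covers U? True

No, not a valid partition


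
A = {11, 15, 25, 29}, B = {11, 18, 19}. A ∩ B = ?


A ∩ B = elements in both A and B
A = {11, 15, 25, 29}
B = {11, 18, 19}
A ∩ B = {11}

A ∩ B = {11}


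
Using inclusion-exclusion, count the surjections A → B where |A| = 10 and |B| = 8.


n = |A| = 10, k = |B| = 8. Surjections via inclusion-exclusion:
S(n,k) = Σ(-1)^i × C(k,i) × (k-i)^n, i=0 to k
i=0: (-1)^0×C(8,0)×8^10 = 1073741824
i=1: (-1)^1×C(8,1)×7^10 = -2259801992
i=2: (-1)^2×C(8,2)×6^10 = 1693052928
i=3: (-1)^3×C(8,3)×5^10 = -546875000
i=4: (-1)^4×C(8,4)×4^10 = 73400320
i=5: (-1)^5×C(8,5)×3^10 = -3306744
i=6: (-1)^6×C(8,6)×2^10 = 28672
i=7: (-1)^7×C(8,7)×1^10 = -8
i=8: (-1)^8×C(8,8)×0^10 = 0
Total = 30240000

Number of surjections = 30240000


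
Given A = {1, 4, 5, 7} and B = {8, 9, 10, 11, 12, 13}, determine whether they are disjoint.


Disjoint means A ∩ B = ∅.
A ∩ B = ∅
A ∩ B = ∅, so A and B are disjoint.

Yes, A and B are disjoint


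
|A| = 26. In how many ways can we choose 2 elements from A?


C(n,k) = n! / (k!(n-k)!)
C(26,2) = 26! / (2!24!)
= 325

C(26,2) = 325


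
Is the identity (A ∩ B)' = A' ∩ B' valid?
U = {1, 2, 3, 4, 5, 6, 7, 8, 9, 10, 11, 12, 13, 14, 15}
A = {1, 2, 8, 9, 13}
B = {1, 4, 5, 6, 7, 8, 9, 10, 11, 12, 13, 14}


LHS: A ∩ B = {1, 8, 9, 13}
(A ∩ B)' = U \ (A ∩ B) = {2, 3, 4, 5, 6, 7, 10, 11, 12, 14, 15}
A' = {3, 4, 5, 6, 7, 10, 11, 12, 14, 15}, B' = {2, 3, 15}
Claimed RHS: A' ∩ B' = {3, 15}
Identity is INVALID: LHS = {2, 3, 4, 5, 6, 7, 10, 11, 12, 14, 15} but the RHS claimed here equals {3, 15}. The correct form is (A ∩ B)' = A' ∪ B'.

Identity is invalid: (A ∩ B)' = {2, 3, 4, 5, 6, 7, 10, 11, 12, 14, 15} but A' ∩ B' = {3, 15}. The correct De Morgan law is (A ∩ B)' = A' ∪ B'.


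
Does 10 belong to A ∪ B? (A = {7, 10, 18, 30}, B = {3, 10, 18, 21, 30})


A = {7, 10, 18, 30}, B = {3, 10, 18, 21, 30}
A ∪ B = all elements in A or B
A ∪ B = {3, 7, 10, 18, 21, 30}
Checking if 10 ∈ A ∪ B
10 is in A ∪ B → True

10 ∈ A ∪ B


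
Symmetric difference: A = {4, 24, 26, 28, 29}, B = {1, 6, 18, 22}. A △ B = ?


A △ B = (A \ B) ∪ (B \ A) = elements in exactly one of A or B
A \ B = {4, 24, 26, 28, 29}
B \ A = {1, 6, 18, 22}
A △ B = {1, 4, 6, 18, 22, 24, 26, 28, 29}

A △ B = {1, 4, 6, 18, 22, 24, 26, 28, 29}


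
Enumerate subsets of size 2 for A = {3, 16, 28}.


|A| = 3, so A has C(3,2) = 3 subsets of size 2.
Enumerate by choosing 2 elements from A at a time:
{3, 16}, {3, 28}, {16, 28}

2-element subsets (3 total): {3, 16}, {3, 28}, {16, 28}


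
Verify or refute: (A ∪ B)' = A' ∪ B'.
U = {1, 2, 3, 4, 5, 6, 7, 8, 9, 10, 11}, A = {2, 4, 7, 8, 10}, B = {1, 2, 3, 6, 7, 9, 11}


LHS: A ∪ B = {1, 2, 3, 4, 6, 7, 8, 9, 10, 11}
(A ∪ B)' = U \ (A ∪ B) = {5}
A' = {1, 3, 5, 6, 9, 11}, B' = {4, 5, 8, 10}
Claimed RHS: A' ∪ B' = {1, 3, 4, 5, 6, 8, 9, 10, 11}
Identity is INVALID: LHS = {5} but the RHS claimed here equals {1, 3, 4, 5, 6, 8, 9, 10, 11}. The correct form is (A ∪ B)' = A' ∩ B'.

Identity is invalid: (A ∪ B)' = {5} but A' ∪ B' = {1, 3, 4, 5, 6, 8, 9, 10, 11}. The correct De Morgan law is (A ∪ B)' = A' ∩ B'.


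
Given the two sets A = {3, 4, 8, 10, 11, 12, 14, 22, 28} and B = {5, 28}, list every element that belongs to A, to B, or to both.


A ∪ B = all elements in A or B (or both)
A = {3, 4, 8, 10, 11, 12, 14, 22, 28}
B = {5, 28}
A ∪ B = {3, 4, 5, 8, 10, 11, 12, 14, 22, 28}

A ∪ B = {3, 4, 5, 8, 10, 11, 12, 14, 22, 28}


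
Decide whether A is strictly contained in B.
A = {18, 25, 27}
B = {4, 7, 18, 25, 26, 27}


A ⊂ B requires: A ⊆ B AND A ≠ B.
A ⊆ B? Yes
A = B? No
A ⊂ B: Yes (A is a proper subset of B)

Yes, A ⊂ B


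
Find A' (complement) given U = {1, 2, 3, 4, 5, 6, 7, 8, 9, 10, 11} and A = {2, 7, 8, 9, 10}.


Aᶜ = U \ A = elements in U but not in A
U = {1, 2, 3, 4, 5, 6, 7, 8, 9, 10, 11}
A = {2, 7, 8, 9, 10}
Aᶜ = {1, 3, 4, 5, 6, 11}

Aᶜ = {1, 3, 4, 5, 6, 11}


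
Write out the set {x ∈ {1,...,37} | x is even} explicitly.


Checking each candidate:
Condition: even numbers in {1,...,37}
Result = {2, 4, 6, 8, 10, 12, 14, 16, 18, 20, 22, 24, 26, 28, 30, 32, 34, 36}

{2, 4, 6, 8, 10, 12, 14, 16, 18, 20, 22, 24, 26, 28, 30, 32, 34, 36}


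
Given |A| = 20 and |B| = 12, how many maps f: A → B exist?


Each of |A| = 20 inputs maps to any of |B| = 12 outputs.
# functions = |B|^|A| = 12^20
= 3833759992447475122176

Number of functions = 3833759992447475122176


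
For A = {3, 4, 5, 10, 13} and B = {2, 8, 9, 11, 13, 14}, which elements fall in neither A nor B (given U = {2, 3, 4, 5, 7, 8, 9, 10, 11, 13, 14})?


A = {3, 4, 5, 10, 13}
B = {2, 8, 9, 11, 13, 14}
Region: in neither A nor B (given U = {2, 3, 4, 5, 7, 8, 9, 10, 11, 13, 14})
Elements: {7}

Elements in neither A nor B (given U = {2, 3, 4, 5, 7, 8, 9, 10, 11, 13, 14}): {7}


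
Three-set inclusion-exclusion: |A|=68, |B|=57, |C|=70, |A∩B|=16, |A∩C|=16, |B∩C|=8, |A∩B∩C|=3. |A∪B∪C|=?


|A∪B∪C| = |A|+|B|+|C| - |A∩B|-|A∩C|-|B∩C| + |A∩B∩C|
= 68+57+70 - 16-16-8 + 3
= 195 - 40 + 3
= 158

|A ∪ B ∪ C| = 158


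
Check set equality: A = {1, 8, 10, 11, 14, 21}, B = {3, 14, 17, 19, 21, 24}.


Two sets are equal iff they have exactly the same elements.
A = {1, 8, 10, 11, 14, 21}
B = {3, 14, 17, 19, 21, 24}
Differences: {1, 3, 8, 10, 11, 17, 19, 24}
A ≠ B

No, A ≠ B


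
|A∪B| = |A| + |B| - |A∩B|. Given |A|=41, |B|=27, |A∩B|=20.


|A ∪ B| = |A| + |B| - |A ∩ B|
= 41 + 27 - 20
= 48

|A ∪ B| = 48


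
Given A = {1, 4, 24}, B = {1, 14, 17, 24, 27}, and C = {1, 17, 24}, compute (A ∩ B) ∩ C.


A ∩ B = {1, 24}
(A ∩ B) ∩ C = {1, 24}

A ∩ B ∩ C = {1, 24}


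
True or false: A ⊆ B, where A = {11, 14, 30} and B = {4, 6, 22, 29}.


A ⊆ B means every element of A is in B.
Elements in A not in B: {11, 14, 30}
So A ⊄ B.

No, A ⊄ B


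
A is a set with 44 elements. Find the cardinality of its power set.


Number of subsets = 2^n
= 2^44
= 17592186044416

|P(A)| = 17592186044416


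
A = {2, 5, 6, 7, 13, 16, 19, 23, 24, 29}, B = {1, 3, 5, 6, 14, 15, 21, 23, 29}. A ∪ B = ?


A ∪ B = all elements in A or B (or both)
A = {2, 5, 6, 7, 13, 16, 19, 23, 24, 29}
B = {1, 3, 5, 6, 14, 15, 21, 23, 29}
A ∪ B = {1, 2, 3, 5, 6, 7, 13, 14, 15, 16, 19, 21, 23, 24, 29}

A ∪ B = {1, 2, 3, 5, 6, 7, 13, 14, 15, 16, 19, 21, 23, 24, 29}


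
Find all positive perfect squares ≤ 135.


Checking each candidate:
Condition: positive perfect squares ≤ 135
Result = {1, 4, 9, 16, 25, 36, 49, 64, 81, 100, 121}

{1, 4, 9, 16, 25, 36, 49, 64, 81, 100, 121}


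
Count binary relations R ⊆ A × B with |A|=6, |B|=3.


A relation from A to B is any subset of A × B.
|A × B| = 6 × 3 = 18
# relations = 2^|A × B| = 2^18 = 262144

Number of relations = 262144


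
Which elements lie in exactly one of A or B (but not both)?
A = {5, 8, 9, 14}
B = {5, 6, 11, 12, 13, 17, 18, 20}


A △ B = (A \ B) ∪ (B \ A) = elements in exactly one of A or B
A \ B = {8, 9, 14}
B \ A = {6, 11, 12, 13, 17, 18, 20}
A △ B = {6, 8, 9, 11, 12, 13, 14, 17, 18, 20}

A △ B = {6, 8, 9, 11, 12, 13, 14, 17, 18, 20}


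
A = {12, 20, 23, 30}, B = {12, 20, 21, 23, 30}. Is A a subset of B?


A ⊆ B means every element of A is in B.
All elements of A are in B.
So A ⊆ B.

Yes, A ⊆ B


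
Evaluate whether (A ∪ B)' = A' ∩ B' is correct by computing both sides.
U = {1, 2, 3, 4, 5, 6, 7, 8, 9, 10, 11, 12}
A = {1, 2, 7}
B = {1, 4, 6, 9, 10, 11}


LHS: A ∪ B = {1, 2, 4, 6, 7, 9, 10, 11}
(A ∪ B)' = U \ (A ∪ B) = {3, 5, 8, 12}
A' = {3, 4, 5, 6, 8, 9, 10, 11, 12}, B' = {2, 3, 5, 7, 8, 12}
Claimed RHS: A' ∩ B' = {3, 5, 8, 12}
Identity is VALID: LHS = RHS = {3, 5, 8, 12} ✓

Identity is valid. (A ∪ B)' = A' ∩ B' = {3, 5, 8, 12}


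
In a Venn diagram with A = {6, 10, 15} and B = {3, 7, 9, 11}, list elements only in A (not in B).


A = {6, 10, 15}
B = {3, 7, 9, 11}
Region: only in A (not in B)
Elements: {6, 10, 15}

Elements only in A (not in B): {6, 10, 15}


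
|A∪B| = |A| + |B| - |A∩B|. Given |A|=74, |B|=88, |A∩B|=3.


|A ∪ B| = |A| + |B| - |A ∩ B|
= 74 + 88 - 3
= 159

|A ∪ B| = 159


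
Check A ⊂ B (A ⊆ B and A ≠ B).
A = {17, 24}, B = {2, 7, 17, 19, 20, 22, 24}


A ⊂ B requires: A ⊆ B AND A ≠ B.
A ⊆ B? Yes
A = B? No
A ⊂ B: Yes (A is a proper subset of B)

Yes, A ⊂ B


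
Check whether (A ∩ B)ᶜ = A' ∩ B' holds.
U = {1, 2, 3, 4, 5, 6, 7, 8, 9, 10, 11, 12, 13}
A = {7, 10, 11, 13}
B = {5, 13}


LHS: A ∩ B = {13}
(A ∩ B)' = U \ (A ∩ B) = {1, 2, 3, 4, 5, 6, 7, 8, 9, 10, 11, 12}
A' = {1, 2, 3, 4, 5, 6, 8, 9, 12}, B' = {1, 2, 3, 4, 6, 7, 8, 9, 10, 11, 12}
Claimed RHS: A' ∩ B' = {1, 2, 3, 4, 6, 8, 9, 12}
Identity is INVALID: LHS = {1, 2, 3, 4, 5, 6, 7, 8, 9, 10, 11, 12} but the RHS claimed here equals {1, 2, 3, 4, 6, 8, 9, 12}. The correct form is (A ∩ B)' = A' ∪ B'.

Identity is invalid: (A ∩ B)' = {1, 2, 3, 4, 5, 6, 7, 8, 9, 10, 11, 12} but A' ∩ B' = {1, 2, 3, 4, 6, 8, 9, 12}. The correct De Morgan law is (A ∩ B)' = A' ∪ B'.


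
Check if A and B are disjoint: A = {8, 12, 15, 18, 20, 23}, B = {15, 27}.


Disjoint means A ∩ B = ∅.
A ∩ B = {15}
A ∩ B ≠ ∅, so A and B are NOT disjoint.

No, A and B are not disjoint (A ∩ B = {15})


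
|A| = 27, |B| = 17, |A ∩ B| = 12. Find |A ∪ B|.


|A ∪ B| = |A| + |B| - |A ∩ B|
= 27 + 17 - 12
= 32

|A ∪ B| = 32


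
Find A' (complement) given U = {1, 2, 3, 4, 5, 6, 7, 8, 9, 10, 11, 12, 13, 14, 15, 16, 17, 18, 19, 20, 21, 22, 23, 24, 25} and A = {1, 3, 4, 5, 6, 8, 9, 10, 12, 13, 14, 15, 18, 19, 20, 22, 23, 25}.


Aᶜ = U \ A = elements in U but not in A
U = {1, 2, 3, 4, 5, 6, 7, 8, 9, 10, 11, 12, 13, 14, 15, 16, 17, 18, 19, 20, 21, 22, 23, 24, 25}
A = {1, 3, 4, 5, 6, 8, 9, 10, 12, 13, 14, 15, 18, 19, 20, 22, 23, 25}
Aᶜ = {2, 7, 11, 16, 17, 21, 24}

Aᶜ = {2, 7, 11, 16, 17, 21, 24}


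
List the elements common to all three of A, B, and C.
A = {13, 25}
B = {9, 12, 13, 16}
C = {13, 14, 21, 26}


A ∩ B = {13}
(A ∩ B) ∩ C = {13}

A ∩ B ∩ C = {13}


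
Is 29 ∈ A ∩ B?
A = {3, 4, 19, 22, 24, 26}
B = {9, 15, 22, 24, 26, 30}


A = {3, 4, 19, 22, 24, 26}, B = {9, 15, 22, 24, 26, 30}
A ∩ B = elements in both A and B
A ∩ B = {22, 24, 26}
Checking if 29 ∈ A ∩ B
29 is not in A ∩ B → False

29 ∉ A ∩ B


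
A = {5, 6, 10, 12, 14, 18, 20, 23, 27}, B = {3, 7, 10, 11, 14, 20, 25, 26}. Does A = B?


Two sets are equal iff they have exactly the same elements.
A = {5, 6, 10, 12, 14, 18, 20, 23, 27}
B = {3, 7, 10, 11, 14, 20, 25, 26}
Differences: {3, 5, 6, 7, 11, 12, 18, 23, 25, 26, 27}
A ≠ B

No, A ≠ B


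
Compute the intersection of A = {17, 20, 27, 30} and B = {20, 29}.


A ∩ B = elements in both A and B
A = {17, 20, 27, 30}
B = {20, 29}
A ∩ B = {20}

A ∩ B = {20}


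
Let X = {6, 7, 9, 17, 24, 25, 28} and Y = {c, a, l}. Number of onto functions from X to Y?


n = |X| = 7, k = |Y| = 3. Surjections via inclusion-exclusion:
S(n,k) = Σ(-1)^i × C(k,i) × (k-i)^n, i=0 to k
i=0: (-1)^0×C(3,0)×3^7 = 2187
i=1: (-1)^1×C(3,1)×2^7 = -384
i=2: (-1)^2×C(3,2)×1^7 = 3
i=3: (-1)^3×C(3,3)×0^7 = 0
Total = 1806

Number of surjections = 1806


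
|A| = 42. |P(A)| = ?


Number of subsets = 2^n
= 2^42
= 4398046511104

|P(A)| = 4398046511104


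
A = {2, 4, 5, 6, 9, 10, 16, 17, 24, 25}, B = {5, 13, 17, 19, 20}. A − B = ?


A \ B = elements in A but not in B
A = {2, 4, 5, 6, 9, 10, 16, 17, 24, 25}
B = {5, 13, 17, 19, 20}
Remove from A any elements in B
A \ B = {2, 4, 6, 9, 10, 16, 24, 25}

A \ B = {2, 4, 6, 9, 10, 16, 24, 25}


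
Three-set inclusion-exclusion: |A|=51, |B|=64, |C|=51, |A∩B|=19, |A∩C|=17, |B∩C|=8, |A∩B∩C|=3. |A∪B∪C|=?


|A∪B∪C| = |A|+|B|+|C| - |A∩B|-|A∩C|-|B∩C| + |A∩B∩C|
= 51+64+51 - 19-17-8 + 3
= 166 - 44 + 3
= 125

|A ∪ B ∪ C| = 125


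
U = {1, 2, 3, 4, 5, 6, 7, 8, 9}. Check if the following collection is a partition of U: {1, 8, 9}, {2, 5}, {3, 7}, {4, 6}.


A partition requires: (1) non-empty parts, (2) pairwise disjoint, (3) union = U
Parts: {1, 8, 9}, {2, 5}, {3, 7}, {4, 6}
Union of parts: {1, 2, 3, 4, 5, 6, 7, 8, 9}
U = {1, 2, 3, 4, 5, 6, 7, 8, 9}
All non-empty? True
Pairwise disjoint? True
Covers U? True

Yes, valid partition


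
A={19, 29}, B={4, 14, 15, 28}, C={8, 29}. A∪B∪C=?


A ∪ B = {4, 14, 15, 19, 28, 29}
(A ∪ B) ∪ C = {4, 8, 14, 15, 19, 28, 29}

A ∪ B ∪ C = {4, 8, 14, 15, 19, 28, 29}


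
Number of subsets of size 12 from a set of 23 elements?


C(n,k) = n! / (k!(n-k)!)
C(23,12) = 23! / (12!11!)
= 1352078

C(23,12) = 1352078


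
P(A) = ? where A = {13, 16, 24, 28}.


|A| = 4, so |P(A)| = 2^4 = 16
Enumerate subsets by cardinality (0 to 4):
∅, {13}, {16}, {24}, {28}, {13, 16}, {13, 24}, {13, 28}, {16, 24}, {16, 28}, {24, 28}, {13, 16, 24}, {13, 16, 28}, {13, 24, 28}, {16, 24, 28}, {13, 16, 24, 28}

P(A) has 16 subsets: ∅, {13}, {16}, {24}, {28}, {13, 16}, {13, 24}, {13, 28}, {16, 24}, {16, 28}, {24, 28}, {13, 16, 24}, {13, 16, 28}, {13, 24, 28}, {16, 24, 28}, {13, 16, 24, 28}


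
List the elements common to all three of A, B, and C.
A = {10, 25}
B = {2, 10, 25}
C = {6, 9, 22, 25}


A ∩ B = {10, 25}
(A ∩ B) ∩ C = {25}

A ∩ B ∩ C = {25}


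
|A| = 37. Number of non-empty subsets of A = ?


Total subsets = 2^n = 2^37 = 137438953472
Non-empty subsets exclude the empty set: 2^n - 1
= 137438953472 - 1
= 137438953471

Number of non-empty subsets = 137438953471


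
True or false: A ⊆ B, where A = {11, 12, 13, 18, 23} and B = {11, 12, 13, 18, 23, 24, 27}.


A ⊆ B means every element of A is in B.
All elements of A are in B.
So A ⊆ B.

Yes, A ⊆ B


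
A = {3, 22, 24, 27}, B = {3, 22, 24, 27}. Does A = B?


Two sets are equal iff they have exactly the same elements.
A = {3, 22, 24, 27}
B = {3, 22, 24, 27}
Same elements → A = B

Yes, A = B


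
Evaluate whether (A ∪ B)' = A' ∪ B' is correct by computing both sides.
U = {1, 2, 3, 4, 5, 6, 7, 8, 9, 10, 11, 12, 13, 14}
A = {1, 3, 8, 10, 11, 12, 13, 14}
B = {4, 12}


LHS: A ∪ B = {1, 3, 4, 8, 10, 11, 12, 13, 14}
(A ∪ B)' = U \ (A ∪ B) = {2, 5, 6, 7, 9}
A' = {2, 4, 5, 6, 7, 9}, B' = {1, 2, 3, 5, 6, 7, 8, 9, 10, 11, 13, 14}
Claimed RHS: A' ∪ B' = {1, 2, 3, 4, 5, 6, 7, 8, 9, 10, 11, 13, 14}
Identity is INVALID: LHS = {2, 5, 6, 7, 9} but the RHS claimed here equals {1, 2, 3, 4, 5, 6, 7, 8, 9, 10, 11, 13, 14}. The correct form is (A ∪ B)' = A' ∩ B'.

Identity is invalid: (A ∪ B)' = {2, 5, 6, 7, 9} but A' ∪ B' = {1, 2, 3, 4, 5, 6, 7, 8, 9, 10, 11, 13, 14}. The correct De Morgan law is (A ∪ B)' = A' ∩ B'.


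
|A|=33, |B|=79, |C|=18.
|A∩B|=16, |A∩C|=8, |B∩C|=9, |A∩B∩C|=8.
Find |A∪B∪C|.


|A∪B∪C| = |A|+|B|+|C| - |A∩B|-|A∩C|-|B∩C| + |A∩B∩C|
= 33+79+18 - 16-8-9 + 8
= 130 - 33 + 8
= 105

|A ∪ B ∪ C| = 105


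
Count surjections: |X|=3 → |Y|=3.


n = |X| = 3, k = |Y| = 3. Surjections via inclusion-exclusion:
S(n,k) = Σ(-1)^i × C(k,i) × (k-i)^n, i=0 to k
i=0: (-1)^0×C(3,0)×3^3 = 27
i=1: (-1)^1×C(3,1)×2^3 = -24
i=2: (-1)^2×C(3,2)×1^3 = 3
i=3: (-1)^3×C(3,3)×0^3 = 0
Total = 6

Number of surjections = 6


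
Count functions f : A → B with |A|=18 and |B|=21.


Each of |A| = 18 inputs maps to any of |B| = 21 outputs.
# functions = |B|^|A| = 21^18
= 630880792396715529789561

Number of functions = 630880792396715529789561


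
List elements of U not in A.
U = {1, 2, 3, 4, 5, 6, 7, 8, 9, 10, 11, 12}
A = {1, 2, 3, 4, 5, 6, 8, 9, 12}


Aᶜ = U \ A = elements in U but not in A
U = {1, 2, 3, 4, 5, 6, 7, 8, 9, 10, 11, 12}
A = {1, 2, 3, 4, 5, 6, 8, 9, 12}
Aᶜ = {7, 10, 11}

Aᶜ = {7, 10, 11}


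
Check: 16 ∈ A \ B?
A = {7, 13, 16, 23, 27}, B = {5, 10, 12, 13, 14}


A = {7, 13, 16, 23, 27}, B = {5, 10, 12, 13, 14}
A \ B = elements in A but not in B
A \ B = {7, 16, 23, 27}
Checking if 16 ∈ A \ B
16 is in A \ B → True

16 ∈ A \ B


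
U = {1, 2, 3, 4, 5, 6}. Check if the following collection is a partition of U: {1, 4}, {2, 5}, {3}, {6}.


A partition requires: (1) non-empty parts, (2) pairwise disjoint, (3) union = U
Parts: {1, 4}, {2, 5}, {3}, {6}
Union of parts: {1, 2, 3, 4, 5, 6}
U = {1, 2, 3, 4, 5, 6}
All non-empty? True
Pairwise disjoint? True
Covers U? True

Yes, valid partition


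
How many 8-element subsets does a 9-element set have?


C(n,k) = n! / (k!(n-k)!)
C(9,8) = 9! / (8!1!)
= 9

C(9,8) = 9


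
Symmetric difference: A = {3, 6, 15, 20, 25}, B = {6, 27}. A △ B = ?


A △ B = (A \ B) ∪ (B \ A) = elements in exactly one of A or B
A \ B = {3, 15, 20, 25}
B \ A = {27}
A △ B = {3, 15, 20, 25, 27}

A △ B = {3, 15, 20, 25, 27}


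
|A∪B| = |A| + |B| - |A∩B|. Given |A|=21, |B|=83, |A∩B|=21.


|A ∪ B| = |A| + |B| - |A ∩ B|
= 21 + 83 - 21
= 83

|A ∪ B| = 83


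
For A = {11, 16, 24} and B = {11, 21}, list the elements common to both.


A ∩ B = elements in both A and B
A = {11, 16, 24}
B = {11, 21}
A ∩ B = {11}

A ∩ B = {11}


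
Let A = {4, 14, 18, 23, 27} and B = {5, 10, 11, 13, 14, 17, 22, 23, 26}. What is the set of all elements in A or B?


A ∪ B = all elements in A or B (or both)
A = {4, 14, 18, 23, 27}
B = {5, 10, 11, 13, 14, 17, 22, 23, 26}
A ∪ B = {4, 5, 10, 11, 13, 14, 17, 18, 22, 23, 26, 27}

A ∪ B = {4, 5, 10, 11, 13, 14, 17, 18, 22, 23, 26, 27}


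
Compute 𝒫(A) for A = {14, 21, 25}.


|A| = 3, so |P(A)| = 2^3 = 8
Enumerate subsets by cardinality (0 to 3):
∅, {14}, {21}, {25}, {14, 21}, {14, 25}, {21, 25}, {14, 21, 25}

P(A) has 8 subsets: ∅, {14}, {21}, {25}, {14, 21}, {14, 25}, {21, 25}, {14, 21, 25}


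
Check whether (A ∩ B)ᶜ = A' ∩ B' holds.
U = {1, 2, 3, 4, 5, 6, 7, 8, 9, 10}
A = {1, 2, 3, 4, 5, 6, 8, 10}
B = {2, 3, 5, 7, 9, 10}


LHS: A ∩ B = {2, 3, 5, 10}
(A ∩ B)' = U \ (A ∩ B) = {1, 4, 6, 7, 8, 9}
A' = {7, 9}, B' = {1, 4, 6, 8}
Claimed RHS: A' ∩ B' = ∅
Identity is INVALID: LHS = {1, 4, 6, 7, 8, 9} but the RHS claimed here equals ∅. The correct form is (A ∩ B)' = A' ∪ B'.

Identity is invalid: (A ∩ B)' = {1, 4, 6, 7, 8, 9} but A' ∩ B' = ∅. The correct De Morgan law is (A ∩ B)' = A' ∪ B'.


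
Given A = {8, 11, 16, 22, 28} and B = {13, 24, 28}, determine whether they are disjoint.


Disjoint means A ∩ B = ∅.
A ∩ B = {28}
A ∩ B ≠ ∅, so A and B are NOT disjoint.

No, A and B are not disjoint (A ∩ B = {28})


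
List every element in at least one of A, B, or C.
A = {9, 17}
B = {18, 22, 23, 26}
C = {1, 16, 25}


A ∪ B = {9, 17, 18, 22, 23, 26}
(A ∪ B) ∪ C = {1, 9, 16, 17, 18, 22, 23, 25, 26}

A ∪ B ∪ C = {1, 9, 16, 17, 18, 22, 23, 25, 26}


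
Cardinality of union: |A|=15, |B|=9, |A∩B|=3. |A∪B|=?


|A ∪ B| = |A| + |B| - |A ∩ B|
= 15 + 9 - 3
= 21

|A ∪ B| = 21


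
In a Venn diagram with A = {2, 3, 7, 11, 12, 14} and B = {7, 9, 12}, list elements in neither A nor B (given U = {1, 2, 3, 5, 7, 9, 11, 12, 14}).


A = {2, 3, 7, 11, 12, 14}
B = {7, 9, 12}
Region: in neither A nor B (given U = {1, 2, 3, 5, 7, 9, 11, 12, 14})
Elements: {1, 5}

Elements in neither A nor B (given U = {1, 2, 3, 5, 7, 9, 11, 12, 14}): {1, 5}


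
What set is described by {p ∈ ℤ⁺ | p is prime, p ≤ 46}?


Checking each candidate:
Condition: primes ≤ 46
Result = {2, 3, 5, 7, 11, 13, 17, 19, 23, 29, 31, 37, 41, 43}

{2, 3, 5, 7, 11, 13, 17, 19, 23, 29, 31, 37, 41, 43}


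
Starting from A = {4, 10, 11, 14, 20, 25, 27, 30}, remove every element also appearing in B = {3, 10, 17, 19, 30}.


A \ B = elements in A but not in B
A = {4, 10, 11, 14, 20, 25, 27, 30}
B = {3, 10, 17, 19, 30}
Remove from A any elements in B
A \ B = {4, 11, 14, 20, 25, 27}

A \ B = {4, 11, 14, 20, 25, 27}


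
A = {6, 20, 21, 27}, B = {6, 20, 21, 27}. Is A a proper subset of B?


A ⊂ B requires: A ⊆ B AND A ≠ B.
A ⊆ B? Yes
A = B? Yes
A = B, so A is not a PROPER subset.

No, A is not a proper subset of B


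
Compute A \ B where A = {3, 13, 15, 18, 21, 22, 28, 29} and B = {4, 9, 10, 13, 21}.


A \ B = elements in A but not in B
A = {3, 13, 15, 18, 21, 22, 28, 29}
B = {4, 9, 10, 13, 21}
Remove from A any elements in B
A \ B = {3, 15, 18, 22, 28, 29}

A \ B = {3, 15, 18, 22, 28, 29}


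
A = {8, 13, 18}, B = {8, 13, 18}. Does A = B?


Two sets are equal iff they have exactly the same elements.
A = {8, 13, 18}
B = {8, 13, 18}
Same elements → A = B

Yes, A = B


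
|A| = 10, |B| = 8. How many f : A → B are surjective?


n = |A| = 10, k = |B| = 8. Surjections via inclusion-exclusion:
S(n,k) = Σ(-1)^i × C(k,i) × (k-i)^n, i=0 to k
i=0: (-1)^0×C(8,0)×8^10 = 1073741824
i=1: (-1)^1×C(8,1)×7^10 = -2259801992
i=2: (-1)^2×C(8,2)×6^10 = 1693052928
i=3: (-1)^3×C(8,3)×5^10 = -546875000
i=4: (-1)^4×C(8,4)×4^10 = 73400320
i=5: (-1)^5×C(8,5)×3^10 = -3306744
i=6: (-1)^6×C(8,6)×2^10 = 28672
i=7: (-1)^7×C(8,7)×1^10 = -8
i=8: (-1)^8×C(8,8)×0^10 = 0
Total = 30240000

Number of surjections = 30240000


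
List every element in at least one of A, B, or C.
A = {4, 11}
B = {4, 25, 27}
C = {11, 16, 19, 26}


A ∪ B = {4, 11, 25, 27}
(A ∪ B) ∪ C = {4, 11, 16, 19, 25, 26, 27}

A ∪ B ∪ C = {4, 11, 16, 19, 25, 26, 27}


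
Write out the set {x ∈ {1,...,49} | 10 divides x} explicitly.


Checking each candidate:
Condition: multiples of 10 in {1,...,49}
Result = {10, 20, 30, 40}

{10, 20, 30, 40}


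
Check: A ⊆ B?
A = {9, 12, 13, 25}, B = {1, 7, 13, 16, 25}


A ⊆ B means every element of A is in B.
Elements in A not in B: {9, 12}
So A ⊄ B.

No, A ⊄ B


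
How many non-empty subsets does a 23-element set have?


Total subsets = 2^n = 2^23 = 8388608
Non-empty subsets exclude the empty set: 2^n - 1
= 8388608 - 1
= 8388607

Number of non-empty subsets = 8388607


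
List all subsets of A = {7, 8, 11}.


|A| = 3, so |P(A)| = 2^3 = 8
Enumerate subsets by cardinality (0 to 3):
∅, {7}, {8}, {11}, {7, 8}, {7, 11}, {8, 11}, {7, 8, 11}

P(A) has 8 subsets: ∅, {7}, {8}, {11}, {7, 8}, {7, 11}, {8, 11}, {7, 8, 11}


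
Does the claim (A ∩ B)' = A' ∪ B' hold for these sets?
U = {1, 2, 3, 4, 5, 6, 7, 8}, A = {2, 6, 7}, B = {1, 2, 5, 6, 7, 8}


LHS: A ∩ B = {2, 6, 7}
(A ∩ B)' = U \ (A ∩ B) = {1, 3, 4, 5, 8}
A' = {1, 3, 4, 5, 8}, B' = {3, 4}
Claimed RHS: A' ∪ B' = {1, 3, 4, 5, 8}
Identity is VALID: LHS = RHS = {1, 3, 4, 5, 8} ✓

Identity is valid. (A ∩ B)' = A' ∪ B' = {1, 3, 4, 5, 8}


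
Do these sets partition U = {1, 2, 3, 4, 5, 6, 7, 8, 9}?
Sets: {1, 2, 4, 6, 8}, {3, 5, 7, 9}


A partition requires: (1) non-empty parts, (2) pairwise disjoint, (3) union = U
Parts: {1, 2, 4, 6, 8}, {3, 5, 7, 9}
Union of parts: {1, 2, 3, 4, 5, 6, 7, 8, 9}
U = {1, 2, 3, 4, 5, 6, 7, 8, 9}
All non-empty? True
Pairwise disjoint? True
Covers U? True

Yes, valid partition


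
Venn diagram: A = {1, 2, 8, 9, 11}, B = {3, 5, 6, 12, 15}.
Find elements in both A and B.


A = {1, 2, 8, 9, 11}
B = {3, 5, 6, 12, 15}
Region: in both A and B
Elements: ∅

Elements in both A and B: ∅


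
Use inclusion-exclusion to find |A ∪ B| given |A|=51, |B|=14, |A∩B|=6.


|A ∪ B| = |A| + |B| - |A ∩ B|
= 51 + 14 - 6
= 59

|A ∪ B| = 59


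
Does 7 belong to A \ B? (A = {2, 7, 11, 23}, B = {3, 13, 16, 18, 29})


A = {2, 7, 11, 23}, B = {3, 13, 16, 18, 29}
A \ B = elements in A but not in B
A \ B = {2, 7, 11, 23}
Checking if 7 ∈ A \ B
7 is in A \ B → True

7 ∈ A \ B


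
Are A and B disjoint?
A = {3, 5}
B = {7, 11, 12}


Disjoint means A ∩ B = ∅.
A ∩ B = ∅
A ∩ B = ∅, so A and B are disjoint.

Yes, A and B are disjoint


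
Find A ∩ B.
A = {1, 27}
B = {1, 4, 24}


A ∩ B = elements in both A and B
A = {1, 27}
B = {1, 4, 24}
A ∩ B = {1}

A ∩ B = {1}


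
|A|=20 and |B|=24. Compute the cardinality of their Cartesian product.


|A × B| = |A| × |B|
= 20 × 24
= 480

|A × B| = 480


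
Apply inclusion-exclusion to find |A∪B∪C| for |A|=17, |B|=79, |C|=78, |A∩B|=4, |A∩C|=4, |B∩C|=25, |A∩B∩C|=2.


|A∪B∪C| = |A|+|B|+|C| - |A∩B|-|A∩C|-|B∩C| + |A∩B∩C|
= 17+79+78 - 4-4-25 + 2
= 174 - 33 + 2
= 143

|A ∪ B ∪ C| = 143


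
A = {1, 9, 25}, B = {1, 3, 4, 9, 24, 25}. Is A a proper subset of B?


A ⊂ B requires: A ⊆ B AND A ≠ B.
A ⊆ B? Yes
A = B? No
A ⊂ B: Yes (A is a proper subset of B)

Yes, A ⊂ B


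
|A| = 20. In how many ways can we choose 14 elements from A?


C(n,k) = n! / (k!(n-k)!)
C(20,14) = 20! / (14!6!)
= 38760

C(20,14) = 38760


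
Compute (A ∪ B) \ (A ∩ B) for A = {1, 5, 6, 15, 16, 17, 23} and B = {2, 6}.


A △ B = (A \ B) ∪ (B \ A) = elements in exactly one of A or B
A \ B = {1, 5, 15, 16, 17, 23}
B \ A = {2}
A △ B = {1, 2, 5, 15, 16, 17, 23}

A △ B = {1, 2, 5, 15, 16, 17, 23}


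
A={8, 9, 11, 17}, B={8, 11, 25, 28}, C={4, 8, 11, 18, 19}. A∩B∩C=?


A ∩ B = {8, 11}
(A ∩ B) ∩ C = {8, 11}

A ∩ B ∩ C = {8, 11}


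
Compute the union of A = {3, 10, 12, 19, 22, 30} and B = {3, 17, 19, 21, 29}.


A ∪ B = all elements in A or B (or both)
A = {3, 10, 12, 19, 22, 30}
B = {3, 17, 19, 21, 29}
A ∪ B = {3, 10, 12, 17, 19, 21, 22, 29, 30}

A ∪ B = {3, 10, 12, 17, 19, 21, 22, 29, 30}


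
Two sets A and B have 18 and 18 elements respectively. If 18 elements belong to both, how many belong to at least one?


|A ∪ B| = |A| + |B| - |A ∩ B|
= 18 + 18 - 18
= 18

|A ∪ B| = 18


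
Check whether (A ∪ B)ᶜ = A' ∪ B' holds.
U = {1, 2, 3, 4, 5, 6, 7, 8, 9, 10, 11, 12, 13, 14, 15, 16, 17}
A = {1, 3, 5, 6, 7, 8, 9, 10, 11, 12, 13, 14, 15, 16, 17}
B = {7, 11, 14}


LHS: A ∪ B = {1, 3, 5, 6, 7, 8, 9, 10, 11, 12, 13, 14, 15, 16, 17}
(A ∪ B)' = U \ (A ∪ B) = {2, 4}
A' = {2, 4}, B' = {1, 2, 3, 4, 5, 6, 8, 9, 10, 12, 13, 15, 16, 17}
Claimed RHS: A' ∪ B' = {1, 2, 3, 4, 5, 6, 8, 9, 10, 12, 13, 15, 16, 17}
Identity is INVALID: LHS = {2, 4} but the RHS claimed here equals {1, 2, 3, 4, 5, 6, 8, 9, 10, 12, 13, 15, 16, 17}. The correct form is (A ∪ B)' = A' ∩ B'.

Identity is invalid: (A ∪ B)' = {2, 4} but A' ∪ B' = {1, 2, 3, 4, 5, 6, 8, 9, 10, 12, 13, 15, 16, 17}. The correct De Morgan law is (A ∪ B)' = A' ∩ B'.


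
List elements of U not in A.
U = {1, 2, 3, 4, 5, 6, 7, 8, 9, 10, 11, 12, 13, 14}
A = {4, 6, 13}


Aᶜ = U \ A = elements in U but not in A
U = {1, 2, 3, 4, 5, 6, 7, 8, 9, 10, 11, 12, 13, 14}
A = {4, 6, 13}
Aᶜ = {1, 2, 3, 5, 7, 8, 9, 10, 11, 12, 14}

Aᶜ = {1, 2, 3, 5, 7, 8, 9, 10, 11, 12, 14}


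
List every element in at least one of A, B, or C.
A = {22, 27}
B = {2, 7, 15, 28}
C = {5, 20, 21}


A ∪ B = {2, 7, 15, 22, 27, 28}
(A ∪ B) ∪ C = {2, 5, 7, 15, 20, 21, 22, 27, 28}

A ∪ B ∪ C = {2, 5, 7, 15, 20, 21, 22, 27, 28}


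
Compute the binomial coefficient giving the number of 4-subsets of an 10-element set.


C(n,k) = n! / (k!(n-k)!)
C(10,4) = 10! / (4!6!)
= 210

C(10,4) = 210


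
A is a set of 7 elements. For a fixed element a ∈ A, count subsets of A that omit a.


Subsets of A avoiding a are subsets of A \ {a}, which has 6 elements.
Count = 2^(n-1) = 2^6
= 64

Number of subsets avoiding a = 64


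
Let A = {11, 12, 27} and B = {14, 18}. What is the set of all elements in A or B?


A ∪ B = all elements in A or B (or both)
A = {11, 12, 27}
B = {14, 18}
A ∪ B = {11, 12, 14, 18, 27}

A ∪ B = {11, 12, 14, 18, 27}


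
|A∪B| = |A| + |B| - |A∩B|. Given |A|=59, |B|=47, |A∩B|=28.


|A ∪ B| = |A| + |B| - |A ∩ B|
= 59 + 47 - 28
= 78

|A ∪ B| = 78


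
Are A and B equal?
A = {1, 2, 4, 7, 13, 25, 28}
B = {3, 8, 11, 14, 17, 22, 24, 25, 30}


Two sets are equal iff they have exactly the same elements.
A = {1, 2, 4, 7, 13, 25, 28}
B = {3, 8, 11, 14, 17, 22, 24, 25, 30}
Differences: {1, 2, 3, 4, 7, 8, 11, 13, 14, 17, 22, 24, 28, 30}
A ≠ B

No, A ≠ B


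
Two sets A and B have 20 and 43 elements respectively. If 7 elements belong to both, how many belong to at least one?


|A ∪ B| = |A| + |B| - |A ∩ B|
= 20 + 43 - 7
= 56

|A ∪ B| = 56


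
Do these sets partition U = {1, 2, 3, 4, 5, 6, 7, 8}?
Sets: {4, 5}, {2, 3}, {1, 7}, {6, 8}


A partition requires: (1) non-empty parts, (2) pairwise disjoint, (3) union = U
Parts: {4, 5}, {2, 3}, {1, 7}, {6, 8}
Union of parts: {1, 2, 3, 4, 5, 6, 7, 8}
U = {1, 2, 3, 4, 5, 6, 7, 8}
All non-empty? True
Pairwise disjoint? True
Covers U? True

Yes, valid partition


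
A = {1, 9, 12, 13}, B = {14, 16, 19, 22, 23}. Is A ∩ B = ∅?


Disjoint means A ∩ B = ∅.
A ∩ B = ∅
A ∩ B = ∅, so A and B are disjoint.

Yes, A and B are disjoint


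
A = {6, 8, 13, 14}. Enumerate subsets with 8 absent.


A subset of A that omits 8 is a subset of A \ {8}, so there are 2^(n-1) = 2^3 = 8 of them.
Subsets excluding 8: ∅, {6}, {13}, {14}, {6, 13}, {6, 14}, {13, 14}, {6, 13, 14}

Subsets excluding 8 (8 total): ∅, {6}, {13}, {14}, {6, 13}, {6, 14}, {13, 14}, {6, 13, 14}


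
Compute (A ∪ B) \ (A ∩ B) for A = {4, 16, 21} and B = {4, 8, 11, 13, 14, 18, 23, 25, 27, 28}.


A △ B = (A \ B) ∪ (B \ A) = elements in exactly one of A or B
A \ B = {16, 21}
B \ A = {8, 11, 13, 14, 18, 23, 25, 27, 28}
A △ B = {8, 11, 13, 14, 16, 18, 21, 23, 25, 27, 28}

A △ B = {8, 11, 13, 14, 16, 18, 21, 23, 25, 27, 28}


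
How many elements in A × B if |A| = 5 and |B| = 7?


|A × B| = |A| × |B|
= 5 × 7
= 35

|A × B| = 35


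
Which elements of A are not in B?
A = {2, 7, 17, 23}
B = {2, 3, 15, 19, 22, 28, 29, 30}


A \ B = elements in A but not in B
A = {2, 7, 17, 23}
B = {2, 3, 15, 19, 22, 28, 29, 30}
Remove from A any elements in B
A \ B = {7, 17, 23}

A \ B = {7, 17, 23}


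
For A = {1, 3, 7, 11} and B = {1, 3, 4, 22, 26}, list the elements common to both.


A ∩ B = elements in both A and B
A = {1, 3, 7, 11}
B = {1, 3, 4, 22, 26}
A ∩ B = {1, 3}

A ∩ B = {1, 3}


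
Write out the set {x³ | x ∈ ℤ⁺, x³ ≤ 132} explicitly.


Checking each candidate:
Condition: positive perfect cubes ≤ 132
Result = {1, 8, 27, 64, 125}

{1, 8, 27, 64, 125}


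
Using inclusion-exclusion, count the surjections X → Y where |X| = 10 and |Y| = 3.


n = |X| = 10, k = |Y| = 3. Surjections via inclusion-exclusion:
S(n,k) = Σ(-1)^i × C(k,i) × (k-i)^n, i=0 to k
i=0: (-1)^0×C(3,0)×3^10 = 59049
i=1: (-1)^1×C(3,1)×2^10 = -3072
i=2: (-1)^2×C(3,2)×1^10 = 3
i=3: (-1)^3×C(3,3)×0^10 = 0
Total = 55980

Number of surjections = 55980


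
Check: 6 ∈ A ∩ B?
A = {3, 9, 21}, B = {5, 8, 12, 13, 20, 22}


A = {3, 9, 21}, B = {5, 8, 12, 13, 20, 22}
A ∩ B = elements in both A and B
A ∩ B = ∅
Checking if 6 ∈ A ∩ B
6 is not in A ∩ B → False

6 ∉ A ∩ B


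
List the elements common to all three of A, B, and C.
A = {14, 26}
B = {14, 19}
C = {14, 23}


A ∩ B = {14}
(A ∩ B) ∩ C = {14}

A ∩ B ∩ C = {14}


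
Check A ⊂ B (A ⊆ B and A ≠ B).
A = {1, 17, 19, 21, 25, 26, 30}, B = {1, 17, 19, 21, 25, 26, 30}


A ⊂ B requires: A ⊆ B AND A ≠ B.
A ⊆ B? Yes
A = B? Yes
A = B, so A is not a PROPER subset.

No, A is not a proper subset of B


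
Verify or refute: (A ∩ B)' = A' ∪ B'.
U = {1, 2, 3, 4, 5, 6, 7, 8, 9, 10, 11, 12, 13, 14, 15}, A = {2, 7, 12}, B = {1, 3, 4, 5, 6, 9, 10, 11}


LHS: A ∩ B = ∅
(A ∩ B)' = U \ (A ∩ B) = {1, 2, 3, 4, 5, 6, 7, 8, 9, 10, 11, 12, 13, 14, 15}
A' = {1, 3, 4, 5, 6, 8, 9, 10, 11, 13, 14, 15}, B' = {2, 7, 8, 12, 13, 14, 15}
Claimed RHS: A' ∪ B' = {1, 2, 3, 4, 5, 6, 7, 8, 9, 10, 11, 12, 13, 14, 15}
Identity is VALID: LHS = RHS = {1, 2, 3, 4, 5, 6, 7, 8, 9, 10, 11, 12, 13, 14, 15} ✓

Identity is valid. (A ∩ B)' = A' ∪ B' = {1, 2, 3, 4, 5, 6, 7, 8, 9, 10, 11, 12, 13, 14, 15}


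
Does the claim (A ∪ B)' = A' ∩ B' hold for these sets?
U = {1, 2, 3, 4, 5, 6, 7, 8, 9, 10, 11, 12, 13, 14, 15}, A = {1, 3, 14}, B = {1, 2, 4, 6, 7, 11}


LHS: A ∪ B = {1, 2, 3, 4, 6, 7, 11, 14}
(A ∪ B)' = U \ (A ∪ B) = {5, 8, 9, 10, 12, 13, 15}
A' = {2, 4, 5, 6, 7, 8, 9, 10, 11, 12, 13, 15}, B' = {3, 5, 8, 9, 10, 12, 13, 14, 15}
Claimed RHS: A' ∩ B' = {5, 8, 9, 10, 12, 13, 15}
Identity is VALID: LHS = RHS = {5, 8, 9, 10, 12, 13, 15} ✓

Identity is valid. (A ∪ B)' = A' ∩ B' = {5, 8, 9, 10, 12, 13, 15}


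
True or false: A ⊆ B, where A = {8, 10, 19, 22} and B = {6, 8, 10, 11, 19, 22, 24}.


A ⊆ B means every element of A is in B.
All elements of A are in B.
So A ⊆ B.

Yes, A ⊆ B


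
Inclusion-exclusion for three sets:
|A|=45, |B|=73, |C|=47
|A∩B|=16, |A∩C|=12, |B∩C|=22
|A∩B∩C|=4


|A∪B∪C| = |A|+|B|+|C| - |A∩B|-|A∩C|-|B∩C| + |A∩B∩C|
= 45+73+47 - 16-12-22 + 4
= 165 - 50 + 4
= 119

|A ∪ B ∪ C| = 119


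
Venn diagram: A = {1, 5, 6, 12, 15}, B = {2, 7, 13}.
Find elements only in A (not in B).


A = {1, 5, 6, 12, 15}
B = {2, 7, 13}
Region: only in A (not in B)
Elements: {1, 5, 6, 12, 15}

Elements only in A (not in B): {1, 5, 6, 12, 15}


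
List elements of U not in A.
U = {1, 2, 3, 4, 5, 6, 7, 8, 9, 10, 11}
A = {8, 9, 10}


Aᶜ = U \ A = elements in U but not in A
U = {1, 2, 3, 4, 5, 6, 7, 8, 9, 10, 11}
A = {8, 9, 10}
Aᶜ = {1, 2, 3, 4, 5, 6, 7, 11}

Aᶜ = {1, 2, 3, 4, 5, 6, 7, 11}


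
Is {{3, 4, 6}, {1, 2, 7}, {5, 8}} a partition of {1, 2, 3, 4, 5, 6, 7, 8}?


A partition requires: (1) non-empty parts, (2) pairwise disjoint, (3) union = U
Parts: {3, 4, 6}, {1, 2, 7}, {5, 8}
Union of parts: {1, 2, 3, 4, 5, 6, 7, 8}
U = {1, 2, 3, 4, 5, 6, 7, 8}
All non-empty? True
Pairwise disjoint? True
Covers U? True

Yes, valid partition


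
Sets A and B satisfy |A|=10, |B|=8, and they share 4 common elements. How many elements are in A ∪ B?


|A ∪ B| = |A| + |B| - |A ∩ B|
= 10 + 8 - 4
= 14

|A ∪ B| = 14


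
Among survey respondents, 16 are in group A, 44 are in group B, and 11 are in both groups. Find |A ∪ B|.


|A ∪ B| = |A| + |B| - |A ∩ B|
= 16 + 44 - 11
= 49

|A ∪ B| = 49


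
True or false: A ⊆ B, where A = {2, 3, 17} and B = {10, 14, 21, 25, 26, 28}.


A ⊆ B means every element of A is in B.
Elements in A not in B: {2, 3, 17}
So A ⊄ B.

No, A ⊄ B


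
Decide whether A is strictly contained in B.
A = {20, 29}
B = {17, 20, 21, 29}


A ⊂ B requires: A ⊆ B AND A ≠ B.
A ⊆ B? Yes
A = B? No
A ⊂ B: Yes (A is a proper subset of B)

Yes, A ⊂ B


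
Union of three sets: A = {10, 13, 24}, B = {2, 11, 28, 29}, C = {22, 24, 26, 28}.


A ∪ B = {2, 10, 11, 13, 24, 28, 29}
(A ∪ B) ∪ C = {2, 10, 11, 13, 22, 24, 26, 28, 29}

A ∪ B ∪ C = {2, 10, 11, 13, 22, 24, 26, 28, 29}


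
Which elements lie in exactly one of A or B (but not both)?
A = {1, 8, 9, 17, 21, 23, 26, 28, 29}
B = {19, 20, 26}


A △ B = (A \ B) ∪ (B \ A) = elements in exactly one of A or B
A \ B = {1, 8, 9, 17, 21, 23, 28, 29}
B \ A = {19, 20}
A △ B = {1, 8, 9, 17, 19, 20, 21, 23, 28, 29}

A △ B = {1, 8, 9, 17, 19, 20, 21, 23, 28, 29}


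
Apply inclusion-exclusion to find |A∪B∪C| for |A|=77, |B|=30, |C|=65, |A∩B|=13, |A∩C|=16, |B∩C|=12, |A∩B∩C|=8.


|A∪B∪C| = |A|+|B|+|C| - |A∩B|-|A∩C|-|B∩C| + |A∩B∩C|
= 77+30+65 - 13-16-12 + 8
= 172 - 41 + 8
= 139

|A ∪ B ∪ C| = 139


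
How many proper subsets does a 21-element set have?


Total subsets = 2^n = 2^21 = 2097152
Proper subsets exclude the set itself: 2^n - 1
= 2097152 - 1
= 2097151

Number of proper subsets = 2097151


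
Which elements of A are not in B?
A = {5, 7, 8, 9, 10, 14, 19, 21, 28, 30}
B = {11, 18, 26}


A \ B = elements in A but not in B
A = {5, 7, 8, 9, 10, 14, 19, 21, 28, 30}
B = {11, 18, 26}
Remove from A any elements in B
A \ B = {5, 7, 8, 9, 10, 14, 19, 21, 28, 30}

A \ B = {5, 7, 8, 9, 10, 14, 19, 21, 28, 30}


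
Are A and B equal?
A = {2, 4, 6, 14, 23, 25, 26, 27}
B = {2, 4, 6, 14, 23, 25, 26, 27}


Two sets are equal iff they have exactly the same elements.
A = {2, 4, 6, 14, 23, 25, 26, 27}
B = {2, 4, 6, 14, 23, 25, 26, 27}
Same elements → A = B

Yes, A = B


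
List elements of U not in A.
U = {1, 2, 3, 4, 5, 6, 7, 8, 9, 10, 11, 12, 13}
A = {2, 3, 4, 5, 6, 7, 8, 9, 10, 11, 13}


Aᶜ = U \ A = elements in U but not in A
U = {1, 2, 3, 4, 5, 6, 7, 8, 9, 10, 11, 12, 13}
A = {2, 3, 4, 5, 6, 7, 8, 9, 10, 11, 13}
Aᶜ = {1, 12}

Aᶜ = {1, 12}


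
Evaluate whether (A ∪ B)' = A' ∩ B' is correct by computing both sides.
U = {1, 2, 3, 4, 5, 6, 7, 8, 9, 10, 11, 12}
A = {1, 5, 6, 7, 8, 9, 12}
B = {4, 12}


LHS: A ∪ B = {1, 4, 5, 6, 7, 8, 9, 12}
(A ∪ B)' = U \ (A ∪ B) = {2, 3, 10, 11}
A' = {2, 3, 4, 10, 11}, B' = {1, 2, 3, 5, 6, 7, 8, 9, 10, 11}
Claimed RHS: A' ∩ B' = {2, 3, 10, 11}
Identity is VALID: LHS = RHS = {2, 3, 10, 11} ✓

Identity is valid. (A ∪ B)' = A' ∩ B' = {2, 3, 10, 11}


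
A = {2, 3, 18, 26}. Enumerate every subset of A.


|A| = 4, so |P(A)| = 2^4 = 16
Enumerate subsets by cardinality (0 to 4):
∅, {2}, {3}, {18}, {26}, {2, 3}, {2, 18}, {2, 26}, {3, 18}, {3, 26}, {18, 26}, {2, 3, 18}, {2, 3, 26}, {2, 18, 26}, {3, 18, 26}, {2, 3, 18, 26}

P(A) has 16 subsets: ∅, {2}, {3}, {18}, {26}, {2, 3}, {2, 18}, {2, 26}, {3, 18}, {3, 26}, {18, 26}, {2, 3, 18}, {2, 3, 26}, {2, 18, 26}, {3, 18, 26}, {2, 3, 18, 26}


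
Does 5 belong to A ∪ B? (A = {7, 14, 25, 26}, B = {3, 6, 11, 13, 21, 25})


A = {7, 14, 25, 26}, B = {3, 6, 11, 13, 21, 25}
A ∪ B = all elements in A or B
A ∪ B = {3, 6, 7, 11, 13, 14, 21, 25, 26}
Checking if 5 ∈ A ∪ B
5 is not in A ∪ B → False

5 ∉ A ∪ B


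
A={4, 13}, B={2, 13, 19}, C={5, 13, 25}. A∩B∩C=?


A ∩ B = {13}
(A ∩ B) ∩ C = {13}

A ∩ B ∩ C = {13}


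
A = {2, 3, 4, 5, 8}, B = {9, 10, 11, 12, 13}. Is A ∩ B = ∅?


Disjoint means A ∩ B = ∅.
A ∩ B = ∅
A ∩ B = ∅, so A and B are disjoint.

Yes, A and B are disjoint
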